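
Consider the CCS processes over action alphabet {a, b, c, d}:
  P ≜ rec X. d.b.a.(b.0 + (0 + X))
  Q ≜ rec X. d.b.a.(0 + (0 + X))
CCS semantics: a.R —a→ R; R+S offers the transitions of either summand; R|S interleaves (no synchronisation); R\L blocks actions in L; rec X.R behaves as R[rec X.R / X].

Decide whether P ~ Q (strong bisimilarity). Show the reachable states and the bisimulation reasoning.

P ≁ Q

LTS(P): 5 reachable states
  p0 = rec X. d.b.a.(b.0 + (0 + X)) | =d=> p1
  p1 = b.a.(b.0 + (0 + (rec X. d.b.a.(b.0 + (0 + X))))) | =b=> p2
  p2 = a.(b.0 + (0 + (rec X. d.b.a.(b.0 + (0 + X))))) | =a=> p3
  p3 = b.0 + (0 + (rec X. d.b.a.(b.0 + (0 + X)))) | =b=> p4, =d=> p1
  p4 = 0 | ·
LTS(Q): 4 reachable states
  q0 = rec X. d.b.a.(0 + (0 + X)) | =d=> q1
  q1 = b.a.(0 + (0 + (rec X. d.b.a.(0 + (0 + X))))) | =b=> q2
  q2 = a.(0 + (0 + (rec X. d.b.a.(0 + (0 + X))))) | =a=> q3
  q3 = 0 + (0 + (rec X. d.b.a.(0 + (0 + X)))) | =d=> q1
Bisimilarity quotient blocks:
  B0 = {p0}
  B1 = {p1}
  B2 = {p2}
  B3 = {p3}
  B4 = {p4}
  B5 = {q0, q3}
  B6 = {q1}
  B7 = {q2}
p0 ∈ B0, q0 ∈ B5 → different blocks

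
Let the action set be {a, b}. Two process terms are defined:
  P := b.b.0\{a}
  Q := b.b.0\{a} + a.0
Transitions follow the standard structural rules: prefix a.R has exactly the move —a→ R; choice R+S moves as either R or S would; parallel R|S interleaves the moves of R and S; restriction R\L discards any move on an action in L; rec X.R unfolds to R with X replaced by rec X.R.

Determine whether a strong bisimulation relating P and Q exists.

Reachable graph of P (3 states):
  p0 = b.b.0\{a} | —b→ p1
  p1 = b.0\{a} | —b→ p2
  p2 = 0\{a} | deadlocked
Reachable graph of Q (4 states):
  q0 = b.b.0\{a} + a.0 | —a→ q1, —b→ q2
  q1 = 0 | deadlocked
  q2 = b.0\{a} | —b→ q3
  q3 = 0\{a} | deadlocked
Bisimilarity quotient blocks:
  B0 = {p0}
  B1 = {p1, q2}
  B2 = {p2, q1, q3}
  B3 = {q0}
p0 ∈ B0, q0 ∈ B3 → different blocks

not bisimilar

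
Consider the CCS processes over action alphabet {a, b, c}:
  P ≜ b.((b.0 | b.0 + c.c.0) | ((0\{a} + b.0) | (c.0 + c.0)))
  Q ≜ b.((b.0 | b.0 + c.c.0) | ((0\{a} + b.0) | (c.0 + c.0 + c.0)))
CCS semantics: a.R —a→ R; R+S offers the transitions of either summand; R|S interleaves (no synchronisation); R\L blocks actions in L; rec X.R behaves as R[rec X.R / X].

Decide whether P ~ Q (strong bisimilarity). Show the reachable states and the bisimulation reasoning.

YES

Reachable graph of P (25 states):
  m0 = b.((b.0 | b.0 + c.c.0) | ((0\{a} + b.0) | (c.0 + c.0))) :: —b→ m1
  m1 = (b.0 | b.0 + c.c.0) | ((0\{a} + b.0) | (c.0 + c.0)) :: —b→ m2, —b→ m3, —b→ m4, —c→ m5, —c→ m6
  m2 = (b.0 | b.0 + c.c.0) | (0 | (c.0 + c.0)) :: —b→ m7, —b→ m8, —c→ m10, —c→ m9
  m3 = 0 | b.0 | ((0\{a} + b.0) | (c.0 + c.0)) :: —b→ m11, —b→ m7, —c→ m12
  m4 = b.0 | 0 | ((0\{a} + b.0) | (c.0 + c.0)) :: —b→ m11, —b→ m8, —c→ m13
  m5 = (b.0 | b.0 + c.c.0) | ((0\{a} + b.0) | 0) :: —b→ m12, —b→ m13, —b→ m9, —c→ m14
  m6 = c.0 | ((0\{a} + b.0) | (c.0 + c.0)) :: —b→ m10, —c→ m14, —c→ m15
  m7 = 0 | b.0 | (0 | (c.0 + c.0)) :: —b→ m16, —c→ m17
  m8 = b.0 | 0 | (0 | (c.0 + c.0)) :: —b→ m16, —c→ m18
  m9 = (b.0 | b.0 + c.c.0) | (0 | 0) :: —b→ m17, —b→ m18, —c→ m19
  m10 = c.0 | (0 | (c.0 + c.0)) :: —c→ m19, —c→ m20
  m11 = 0 | 0 | ((0\{a} + b.0) | (c.0 + c.0)) :: —b→ m16, —c→ m21
  m12 = 0 | b.0 | ((0\{a} + b.0) | 0) :: —b→ m17, —b→ m21
  m13 = b.0 | 0 | ((0\{a} + b.0) | 0) :: —b→ m18, —b→ m21
  m14 = c.0 | ((0\{a} + b.0) | 0) :: —b→ m19, —c→ m22
  m15 = 0 | ((0\{a} + b.0) | (c.0 + c.0)) :: —b→ m20, —c→ m22
  m16 = 0 | 0 | (0 | (c.0 + c.0)) :: —c→ m23
  m17 = 0 | b.0 | (0 | 0) :: —b→ m23
  m18 = b.0 | 0 | (0 | 0) :: —b→ m23
  m19 = c.0 | (0 | 0) :: —c→ m24
  m20 = 0 | (0 | (c.0 + c.0)) :: —c→ m24
  m21 = 0 | 0 | ((0\{a} + b.0) | 0) :: —b→ m23
  m22 = 0 | ((0\{a} + b.0) | 0) :: —b→ m24
  m23 = 0 | 0 | (0 | 0) :: ·
  m24 = 0 | (0 | 0) :: ·
Reachable graph of Q (25 states):
  n0 = b.((b.0 | b.0 + c.c.0) | ((0\{a} + b.0) | (c.0 + c.0 + c.0))) :: —b→ n1
  n1 = (b.0 | b.0 + c.c.0) | ((0\{a} + b.0) | (c.0 + c.0 + c.0)) :: —b→ n2, —b→ n3, —b→ n4, —c→ n5, —c→ n6
  n2 = (b.0 | b.0 + c.c.0) | (0 | (c.0 + c.0 + c.0)) :: —b→ n7, —b→ n8, —c→ n10, —c→ n9
  n3 = 0 | b.0 | ((0\{a} + b.0) | (c.0 + c.0 + c.0)) :: —b→ n11, —b→ n7, —c→ n12
  n4 = b.0 | 0 | ((0\{a} + b.0) | (c.0 + c.0 + c.0)) :: —b→ n11, —b→ n8, —c→ n13
  n5 = (b.0 | b.0 + c.c.0) | ((0\{a} + b.0) | 0) :: —b→ n12, —b→ n13, —b→ n9, —c→ n14
  n6 = c.0 | ((0\{a} + b.0) | (c.0 + c.0 + c.0)) :: —b→ n10, —c→ n14, —c→ n15
  n7 = 0 | b.0 | (0 | (c.0 + c.0 + c.0)) :: —b→ n16, —c→ n17
  n8 = b.0 | 0 | (0 | (c.0 + c.0 + c.0)) :: —b→ n16, —c→ n18
  n9 = (b.0 | b.0 + c.c.0) | (0 | 0) :: —b→ n17, —b→ n18, —c→ n19
  n10 = c.0 | (0 | (c.0 + c.0 + c.0)) :: —c→ n19, —c→ n20
  n11 = 0 | 0 | ((0\{a} + b.0) | (c.0 + c.0 + c.0)) :: —b→ n16, —c→ n21
  n12 = 0 | b.0 | ((0\{a} + b.0) | 0) :: —b→ n17, —b→ n21
  n13 = b.0 | 0 | ((0\{a} + b.0) | 0) :: —b→ n18, —b→ n21
  n14 = c.0 | ((0\{a} + b.0) | 0) :: —b→ n19, —c→ n22
  n15 = 0 | ((0\{a} + b.0) | (c.0 + c.0 + c.0)) :: —b→ n20, —c→ n22
  n16 = 0 | 0 | (0 | (c.0 + c.0 + c.0)) :: —c→ n23
  n17 = 0 | b.0 | (0 | 0) :: —b→ n23
  n18 = b.0 | 0 | (0 | 0) :: —b→ n23
  n19 = c.0 | (0 | 0) :: —c→ n24
  n20 = 0 | (0 | (c.0 + c.0 + c.0)) :: —c→ n24
  n21 = 0 | 0 | ((0\{a} + b.0) | 0) :: —b→ n23
  n22 = 0 | ((0\{a} + b.0) | 0) :: —b→ n24
  n23 = 0 | 0 | (0 | 0) :: ·
  n24 = 0 | (0 | 0) :: ·
Partition-refinement fixed point:
  B0 = {m0, n0}
  B1 = {m1, n1}
  B2 = {m5, n5}
  B3 = {m11, m14, m15, m7, m8, n11, n14, n15, n7, n8}
  B4 = {m17, m18, m21, m22, n17, n18, n21, n22}
  B5 = {m23, m24, n23, n24}
  B6 = {m16, m19, m20, n16, n19, n20}
  B7 = {m12, m13, n12, n13}
  B8 = {m9, n9}
  B9 = {m3, m4, n3, n4}
  B10 = {m2, n2}
  B11 = {m10, n10}
  B12 = {m6, n6}
m0 ∈ B0, n0 ∈ B0 → same block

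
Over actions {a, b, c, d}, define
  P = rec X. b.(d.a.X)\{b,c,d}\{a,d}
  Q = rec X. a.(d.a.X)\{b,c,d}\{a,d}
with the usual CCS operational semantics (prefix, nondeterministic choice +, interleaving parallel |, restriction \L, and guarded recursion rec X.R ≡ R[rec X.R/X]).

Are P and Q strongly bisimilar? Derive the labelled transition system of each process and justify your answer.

Reachable graph of P (2 states):
  p0 = rec X. b.(d.a.X)\{b,c,d}\{a,d} → =b=> p1
  p1 = (d.a.(rec X. b.(d.a.X)\{b,c,d}\{a,d}))\{b,c,d}\{a,d} → ∅
Reachable graph of Q (2 states):
  q0 = rec X. a.(d.a.X)\{b,c,d}\{a,d} → =a=> q1
  q1 = (d.a.(rec X. a.(d.a.X)\{b,c,d}\{a,d}))\{b,c,d}\{a,d} → ∅
Partition-refinement fixed point:
  B0 = {p0}
  B1 = {p1, q1}
  B2 = {q0}
p0 ∈ B0, q0 ∈ B2 → different blocks

P ≁ Q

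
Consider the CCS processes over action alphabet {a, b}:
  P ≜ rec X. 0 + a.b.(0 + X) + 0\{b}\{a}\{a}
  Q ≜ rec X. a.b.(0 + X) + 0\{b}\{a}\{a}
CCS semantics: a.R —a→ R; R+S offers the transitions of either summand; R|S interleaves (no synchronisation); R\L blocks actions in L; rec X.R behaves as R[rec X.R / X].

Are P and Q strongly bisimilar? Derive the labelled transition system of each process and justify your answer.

LTS(P): 3 reachable states
  m0 = rec X. 0 + a.b.(0 + X) + 0\{b}\{a}\{a} :: ··a··> m1
  m1 = b.(0 + (rec X. 0 + a.b.(0 + X) + 0\{b}\{a}\{a})) :: ··b··> m2
  m2 = 0 + (rec X. 0 + a.b.(0 + X) + 0\{b}\{a}\{a}) :: ··a··> m1
LTS(Q): 3 reachable states
  n0 = rec X. a.b.(0 + X) + 0\{b}\{a}\{a} :: ··a··> n1
  n1 = b.(0 + (rec X. a.b.(0 + X) + 0\{b}\{a}\{a})) :: ··b··> n2
  n2 = 0 + (rec X. a.b.(0 + X) + 0\{b}\{a}\{a}) :: ··a··> n1
Coarsest stable partition (strong bisimilarity classes):
  B0 = {m0, m2, n0, n2}
  B1 = {m1, n1}
m0 ∈ B0, n0 ∈ B0 → same block

bisimilar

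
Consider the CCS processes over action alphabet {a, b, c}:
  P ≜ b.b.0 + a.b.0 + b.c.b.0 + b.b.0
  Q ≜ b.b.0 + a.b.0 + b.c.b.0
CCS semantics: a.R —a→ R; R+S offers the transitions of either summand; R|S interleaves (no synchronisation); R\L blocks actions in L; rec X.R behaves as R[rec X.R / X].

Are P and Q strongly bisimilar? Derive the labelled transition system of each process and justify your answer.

LTS(P): 4 reachable states
  p0 = b.b.0 + a.b.0 + b.c.b.0 + b.b.0 → ··a··> p1, ··b··> p1, ··b··> p2
  p1 = b.0 → ··b··> p3
  p2 = c.b.0 → ··c··> p1
  p3 = 0 → ∅
LTS(Q): 4 reachable states
  q0 = b.b.0 + a.b.0 + b.c.b.0 → ··a··> q1, ··b··> q1, ··b··> q2
  q1 = b.0 → ··b··> q3
  q2 = c.b.0 → ··c··> q1
  q3 = 0 → ∅
Coarsest stable partition (strong bisimilarity classes):
  B0 = {p0, q0}
  B1 = {p1, q1}
  B2 = {p3, q3}
  B3 = {p2, q2}
p0 ∈ B0, q0 ∈ B0 → same block

P ~ Q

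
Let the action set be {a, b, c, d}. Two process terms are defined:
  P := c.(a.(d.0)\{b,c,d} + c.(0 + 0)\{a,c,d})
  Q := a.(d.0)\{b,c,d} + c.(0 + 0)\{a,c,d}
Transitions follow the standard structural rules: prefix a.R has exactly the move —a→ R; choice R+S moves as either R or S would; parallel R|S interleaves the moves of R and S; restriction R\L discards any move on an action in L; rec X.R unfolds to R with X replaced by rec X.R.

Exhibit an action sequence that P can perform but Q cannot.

ca

LTS(P): 4 reachable states
  m0 = c.(a.(d.0)\{b,c,d} + c.(0 + 0)\{a,c,d}) :: -c-> m1
  m1 = a.(d.0)\{b,c,d} + c.(0 + 0)\{a,c,d} :: -a-> m2, -c-> m3
  m2 = (d.0)\{b,c,d} :: ·
  m3 = (0 + 0)\{a,c,d} :: ·
LTS(Q): 3 reachable states
  n0 = a.(d.0)\{b,c,d} + c.(0 + 0)\{a,c,d} :: -a-> n1, -c-> n2
  n1 = (d.0)\{b,c,d} :: ·
  n2 = (0 + 0)\{a,c,d} :: ·
Executing ca from P (initial set {m0}):
  after c @ step 1: {m1}
  after a @ step 2: {m2}
  ✓ P
Executing ca from Q (initial set {n0}):
  after c @ step 1: {n2}
  after a @ step 2: ∅ (Q stuck)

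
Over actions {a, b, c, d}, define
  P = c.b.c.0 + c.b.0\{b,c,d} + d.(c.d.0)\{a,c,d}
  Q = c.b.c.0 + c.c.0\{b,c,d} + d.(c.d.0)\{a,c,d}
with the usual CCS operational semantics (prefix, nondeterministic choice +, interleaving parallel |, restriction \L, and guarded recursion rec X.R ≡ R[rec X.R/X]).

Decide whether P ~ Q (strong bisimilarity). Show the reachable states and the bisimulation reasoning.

LTS(P): 7 reachable states
  s0 = c.b.c.0 + c.b.0\{b,c,d} + d.(c.d.0)\{a,c,d} ⊢ —c→ s1, —c→ s2, —d→ s3
  s1 = b.0\{b,c,d} ⊢ —b→ s4
  s2 = b.c.0 ⊢ —b→ s5
  s3 = (c.d.0)\{a,c,d} ⊢ ·
  s4 = 0\{b,c,d} ⊢ ·
  s5 = c.0 ⊢ —c→ s6
  s6 = 0 ⊢ ·
LTS(Q): 7 reachable states
  t0 = c.b.c.0 + c.c.0\{b,c,d} + d.(c.d.0)\{a,c,d} ⊢ —c→ t1, —c→ t2, —d→ t3
  t1 = b.c.0 ⊢ —b→ t4
  t2 = c.0\{b,c,d} ⊢ —c→ t5
  t3 = (c.d.0)\{a,c,d} ⊢ ·
  t4 = c.0 ⊢ —c→ t6
  t5 = 0\{b,c,d} ⊢ ·
  t6 = 0 ⊢ ·
Coarsest stable partition (strong bisimilarity classes):
  B0 = {s0}
  B1 = {s1}
  B2 = {s3, s4, s6, t3, t5, t6}
  B3 = {s2, t1}
  B4 = {s5, t2, t4}
  B5 = {t0}
s0 ∈ B0, t0 ∈ B5 → different blocks

P ≁ Q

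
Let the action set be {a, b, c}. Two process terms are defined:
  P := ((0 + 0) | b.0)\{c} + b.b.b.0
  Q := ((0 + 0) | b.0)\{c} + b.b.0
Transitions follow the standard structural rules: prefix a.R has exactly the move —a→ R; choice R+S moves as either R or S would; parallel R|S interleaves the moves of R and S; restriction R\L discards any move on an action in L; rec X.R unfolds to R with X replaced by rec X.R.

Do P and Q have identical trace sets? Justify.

traces(P) ≠ traces(Q) — witness ⟨bbb⟩

P's transition system — 5 states:
  u0 = ((0 + 0) | b.0)\{c} + b.b.b.0 has moves —b→ u1, —b→ u2
  u1 = ((0 + 0) | 0)\{c} has moves ·
  u2 = b.b.0 has moves —b→ u3
  u3 = b.0 has moves —b→ u4
  u4 = 0 has moves ·
Q's transition system — 4 states:
  v0 = ((0 + 0) | b.0)\{c} + b.b.0 has moves —b→ v1, —b→ v2
  v1 = ((0 + 0) | 0)\{c} has moves ·
  v2 = b.0 has moves —b→ v3
  v3 = 0 has moves ·
Run σ = ⟨bbb⟩ on P: start {u0}
  step 1 (b): {u1, u2}
  step 2 (b): {u3}
  step 3 (b): {u4}
  — P admits the full trace.
Run σ = ⟨bbb⟩ on Q: start {v0}
  step 1 (b): {v1, v2}
  step 2 (b): {v3}
  step 3 (b): ∅  — Q cannot continue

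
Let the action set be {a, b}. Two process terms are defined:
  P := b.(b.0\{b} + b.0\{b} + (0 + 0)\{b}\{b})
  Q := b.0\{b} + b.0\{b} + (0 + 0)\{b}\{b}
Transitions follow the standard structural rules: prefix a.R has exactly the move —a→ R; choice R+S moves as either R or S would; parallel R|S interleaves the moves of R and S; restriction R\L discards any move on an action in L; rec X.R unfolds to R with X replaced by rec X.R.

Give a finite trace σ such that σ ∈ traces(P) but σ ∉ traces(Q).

bb

Reachable graph of P (3 states):
  m0 = b.(b.0\{b} + b.0\{b} + (0 + 0)\{b}\{b}) :: —b→ m1
  m1 = b.0\{b} + b.0\{b} + (0 + 0)\{b}\{b} :: —b→ m2
  m2 = 0\{b} :: stopped
Reachable graph of Q (2 states):
  n0 = b.0\{b} + b.0\{b} + (0 + 0)\{b}\{b} :: —b→ n1
  n1 = 0\{b} :: stopped
Executing bb from P (initial set {m0}):
  [1] b ⇒ {m1}
  [2] b ⇒ {m2}
  ✓ P
Executing bb from Q (initial set {n0}):
  [1] b ⇒ {n1}
  [2] b ⇒ ∅  — Q cannot continue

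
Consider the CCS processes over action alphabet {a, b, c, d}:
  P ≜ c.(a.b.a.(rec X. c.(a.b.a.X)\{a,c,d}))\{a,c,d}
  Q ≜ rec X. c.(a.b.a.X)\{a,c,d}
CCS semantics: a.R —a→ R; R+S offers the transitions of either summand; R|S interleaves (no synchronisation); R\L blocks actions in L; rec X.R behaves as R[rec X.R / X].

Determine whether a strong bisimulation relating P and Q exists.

LTS(P): 2 reachable states
  s0 = c.(a.b.a.(rec X. c.(a.b.a.X)\{a,c,d}))\{a,c,d} | ··c··> s1
  s1 = (a.b.a.(rec X. c.(a.b.a.X)\{a,c,d}))\{a,c,d} | (no moves)
LTS(Q): 2 reachable states
  t0 = rec X. c.(a.b.a.X)\{a,c,d} | ··c··> t1
  t1 = (a.b.a.(rec X. c.(a.b.a.X)\{a,c,d}))\{a,c,d} | (no moves)
Partition-refinement fixed point:
  B0 = {s0, t0}
  B1 = {s1, t1}
s0 ∈ B0, t0 ∈ B0 → same block

bisimilar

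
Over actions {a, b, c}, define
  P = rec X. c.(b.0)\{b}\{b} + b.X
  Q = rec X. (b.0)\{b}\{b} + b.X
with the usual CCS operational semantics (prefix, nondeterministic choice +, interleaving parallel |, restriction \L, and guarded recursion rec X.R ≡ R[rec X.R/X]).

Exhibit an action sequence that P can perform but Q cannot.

LTS(P): 2 reachable states
  s0 = rec X. c.(b.0)\{b}\{b} + b.X → -b-> s0, -c-> s1
  s1 = (b.0)\{b}\{b} → (no moves)
LTS(Q): 1 reachable states
  t0 = rec X. (b.0)\{b}\{b} + b.X → -b-> t0
Trace ⟨c⟩ through P, begin at {s0}:
  after c @ step 1: {s1}
  P completes σ.
Trace ⟨c⟩ through Q, begin at {t0}:
  after c @ step 1: no successor for Q

c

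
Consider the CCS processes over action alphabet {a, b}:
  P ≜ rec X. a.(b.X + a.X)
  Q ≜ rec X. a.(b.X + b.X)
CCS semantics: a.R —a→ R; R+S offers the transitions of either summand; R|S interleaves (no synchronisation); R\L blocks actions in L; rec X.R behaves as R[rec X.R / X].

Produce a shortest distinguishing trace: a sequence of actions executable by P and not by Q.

aa

P's transition system — 2 states:
  u0 = rec X. a.(b.X + a.X) has moves =a=> u1
  u1 = b.(rec X. a.(b.X + a.X)) + a.(rec X. a.(b.X + a.X)) has moves =a=> u0, =b=> u0
Q's transition system — 2 states:
  v0 = rec X. a.(b.X + b.X) has moves =a=> v1
  v1 = b.(rec X. a.(b.X + b.X)) + b.(rec X. a.(b.X + b.X)) has moves =b=> v0
Executing aa from P (initial set {u0}):
  after a @ step 1: {u1}
  after a @ step 2: {u0}
  ✓ P
Executing aa from Q (initial set {v0}):
  after a @ step 1: {v1}
  after a @ step 2: ∅  — Q cannot continue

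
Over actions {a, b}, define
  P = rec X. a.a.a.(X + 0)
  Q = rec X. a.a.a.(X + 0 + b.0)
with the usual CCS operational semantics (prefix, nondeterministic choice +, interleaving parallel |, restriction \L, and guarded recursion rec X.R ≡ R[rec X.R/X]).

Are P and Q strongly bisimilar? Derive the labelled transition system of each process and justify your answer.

P ≁ Q

Reachable graph of P (4 states):
  u0 = rec X. a.a.a.(X + 0) | ··a··> u1
  u1 = a.a.((rec X. a.a.a.(X + 0)) + 0) | ··a··> u2
  u2 = a.((rec X. a.a.a.(X + 0)) + 0) | ··a··> u3
  u3 = (rec X. a.a.a.(X + 0)) + 0 | ··a··> u1
Reachable graph of Q (5 states):
  v0 = rec X. a.a.a.(X + 0 + b.0) | ··a··> v1
  v1 = a.a.((rec X. a.a.a.(X + 0 + b.0)) + 0 + b.0) | ··a··> v2
  v2 = a.((rec X. a.a.a.(X + 0 + b.0)) + 0 + b.0) | ··a··> v3
  v3 = (rec X. a.a.a.(X + 0 + b.0)) + 0 + b.0 | ··a··> v1, ··b··> v4
  v4 = 0 | deadlocked
Coarsest stable partition (strong bisimilarity classes):
  B0 = {u0, u1, u2, u3}
  B1 = {v0}
  B2 = {v1}
  B3 = {v2}
  B4 = {v3}
  B5 = {v4}
u0 ∈ B0, v0 ∈ B1 → different blocks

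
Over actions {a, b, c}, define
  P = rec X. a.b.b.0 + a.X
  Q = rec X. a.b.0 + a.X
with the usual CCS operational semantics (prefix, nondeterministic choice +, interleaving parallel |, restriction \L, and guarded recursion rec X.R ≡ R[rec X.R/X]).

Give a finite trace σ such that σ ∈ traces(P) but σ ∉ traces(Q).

abb

P's transition system — 4 states:
  s0 = rec X. a.b.b.0 + a.X | —a→ s0, —a→ s1
  s1 = b.b.0 | —b→ s2
  s2 = b.0 | —b→ s3
  s3 = 0 | ·
Q's transition system — 3 states:
  t0 = rec X. a.b.0 + a.X | —a→ t0, —a→ t1
  t1 = b.0 | —b→ t2
  t2 = 0 | ·
Run σ = ⟨abb⟩ on P: start {s0}
  after a @ step 1: {s0, s1}
  after b @ step 2: {s2}
  after b @ step 3: {s3}
  — P admits the full trace.
Run σ = ⟨abb⟩ on Q: start {t0}
  after a @ step 1: {t0, t1}
  after b @ step 2: {t2}
  after b @ step 3: ∅ (Q stuck)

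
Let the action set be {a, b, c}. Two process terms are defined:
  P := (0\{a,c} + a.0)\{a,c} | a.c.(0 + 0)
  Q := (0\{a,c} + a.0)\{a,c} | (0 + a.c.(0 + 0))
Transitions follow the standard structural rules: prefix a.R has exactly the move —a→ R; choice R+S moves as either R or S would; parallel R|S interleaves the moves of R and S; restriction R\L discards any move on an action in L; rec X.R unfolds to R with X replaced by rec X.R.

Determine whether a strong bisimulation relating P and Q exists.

P ~ Q

LTS(P): 3 reachable states
  m0 = (0\{a,c} + a.0)\{a,c} | a.c.(0 + 0) :: --a--▸ m1
  m1 = (0\{a,c} + a.0)\{a,c} | c.(0 + 0) :: --c--▸ m2
  m2 = (0\{a,c} + a.0)\{a,c} | (0 + 0) :: stopped
LTS(Q): 3 reachable states
  n0 = (0\{a,c} + a.0)\{a,c} | (0 + a.c.(0 + 0)) :: --a--▸ n1
  n1 = (0\{a,c} + a.0)\{a,c} | c.(0 + 0) :: --c--▸ n2
  n2 = (0\{a,c} + a.0)\{a,c} | (0 + 0) :: stopped
Bisimilarity quotient blocks:
  B0 = {m0, n0}
  B1 = {m1, n1}
  B2 = {m2, n2}
m0 ∈ B0, n0 ∈ B0 → same block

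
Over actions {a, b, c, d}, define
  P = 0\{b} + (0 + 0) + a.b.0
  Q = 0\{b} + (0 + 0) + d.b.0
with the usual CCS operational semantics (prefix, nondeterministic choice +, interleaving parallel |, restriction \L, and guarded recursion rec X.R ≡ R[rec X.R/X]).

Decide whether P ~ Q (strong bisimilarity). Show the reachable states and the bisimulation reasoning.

P ≁ Q

Reachable graph of P (3 states):
  u0 = 0\{b} + (0 + 0) + a.b.0 :: ··a··> u1
  u1 = b.0 :: ··b··> u2
  u2 = 0 :: deadlocked
Reachable graph of Q (3 states):
  v0 = 0\{b} + (0 + 0) + d.b.0 :: ··d··> v1
  v1 = b.0 :: ··b··> v2
  v2 = 0 :: deadlocked
Partition-refinement fixed point:
  B0 = {u0}
  B1 = {u1, v1}
  B2 = {u2, v2}
  B3 = {v0}
u0 ∈ B0, v0 ∈ B3 → different blocks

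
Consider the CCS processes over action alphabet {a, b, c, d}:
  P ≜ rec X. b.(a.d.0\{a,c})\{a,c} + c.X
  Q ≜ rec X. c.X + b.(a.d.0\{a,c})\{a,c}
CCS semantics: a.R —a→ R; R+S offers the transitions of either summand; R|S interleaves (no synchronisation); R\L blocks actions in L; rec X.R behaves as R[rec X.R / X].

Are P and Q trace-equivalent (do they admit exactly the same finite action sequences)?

trace-equivalent

P's transition system — 2 states:
  u0 = rec X. b.(a.d.0\{a,c})\{a,c} + c.X :: ··b··> u1, ··c··> u0
  u1 = (a.d.0\{a,c})\{a,c} :: (no moves)
Q's transition system — 2 states:
  v0 = rec X. c.X + b.(a.d.0\{a,c})\{a,c} :: ··b··> v1, ··c··> v0
  v1 = (a.d.0\{a,c})\{a,c} :: (no moves)
Partition-refinement fixed point:
  B0 = {u0, v0}
  B1 = {u1, v1}
u0 ∈ B0, v0 ∈ B0 → same block
Bisimilar ⇒ trace-equivalent.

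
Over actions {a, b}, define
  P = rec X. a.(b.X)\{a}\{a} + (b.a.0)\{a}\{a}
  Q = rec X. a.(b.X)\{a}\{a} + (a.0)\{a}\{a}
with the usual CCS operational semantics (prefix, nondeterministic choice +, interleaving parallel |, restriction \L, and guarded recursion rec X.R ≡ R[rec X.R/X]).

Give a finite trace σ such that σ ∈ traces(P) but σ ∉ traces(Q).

Reachable graph of P (5 states):
  s0 = rec X. a.(b.X)\{a}\{a} + (b.a.0)\{a}\{a} :: —a→ s1, —b→ s2
  s1 = (b.(rec X. a.(b.X)\{a}\{a} + (b.a.0)\{a}\{a}))\{a}\{a} :: —b→ s3
  s2 = (a.0)\{a}\{a} :: ∅
  s3 = (rec X. a.(b.X)\{a}\{a} + (b.a.0)\{a}\{a})\{a}\{a} :: —b→ s4
  s4 = (a.0)\{a}\{a}\{a}\{a} :: ∅
Reachable graph of Q (3 states):
  t0 = rec X. a.(b.X)\{a}\{a} + (a.0)\{a}\{a} :: —a→ t1
  t1 = (b.(rec X. a.(b.X)\{a}\{a} + (a.0)\{a}\{a}))\{a}\{a} :: —b→ t2
  t2 = (rec X. a.(b.X)\{a}\{a} + (a.0)\{a}\{a})\{a}\{a} :: ∅
Trace ⟨b⟩ through P, begin at {s0}:
  after b @ step 1: {s2}
  — P admits the full trace.
Trace ⟨b⟩ through Q, begin at {t0}:
  after b @ step 1: ∅  — Q cannot continue

b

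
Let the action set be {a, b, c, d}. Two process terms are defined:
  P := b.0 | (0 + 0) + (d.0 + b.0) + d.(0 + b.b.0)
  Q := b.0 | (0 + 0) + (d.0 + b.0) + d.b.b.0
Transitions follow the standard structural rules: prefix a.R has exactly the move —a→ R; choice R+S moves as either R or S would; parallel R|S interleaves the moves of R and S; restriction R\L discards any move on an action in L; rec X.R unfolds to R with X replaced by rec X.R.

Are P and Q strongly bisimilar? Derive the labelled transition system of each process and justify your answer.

LTS(P): 5 reachable states
  s0 = b.0 | (0 + 0) + (d.0 + b.0) + d.(0 + b.b.0) :: -b-> s1, -b-> s2, -d-> s1, -d-> s3
  s1 = 0 :: ∅
  s2 = 0 | (0 + 0) :: ∅
  s3 = 0 + b.b.0 :: -b-> s4
  s4 = b.0 :: -b-> s1
LTS(Q): 5 reachable states
  t0 = b.0 | (0 + 0) + (d.0 + b.0) + d.b.b.0 :: -b-> t1, -b-> t2, -d-> t1, -d-> t3
  t1 = 0 :: ∅
  t2 = 0 | (0 + 0) :: ∅
  t3 = b.b.0 :: -b-> t4
  t4 = b.0 :: -b-> t1
Bisimilarity quotient blocks:
  B0 = {s0, t0}
  B1 = {s1, s2, t1, t2}
  B2 = {s3, t3}
  B3 = {s4, t4}
s0 ∈ B0, t0 ∈ B0 → same block

YES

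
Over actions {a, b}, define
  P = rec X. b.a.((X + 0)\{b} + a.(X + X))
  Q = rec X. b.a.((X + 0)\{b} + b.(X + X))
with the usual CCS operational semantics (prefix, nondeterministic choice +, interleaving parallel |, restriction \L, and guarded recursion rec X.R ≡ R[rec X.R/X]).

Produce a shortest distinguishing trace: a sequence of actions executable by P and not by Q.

LTS(P): 4 reachable states
  s0 = rec X. b.a.((X + 0)\{b} + a.(X + X)) → =b=> s1
  s1 = a.(((rec X. b.a.((X + 0)\{b} + a.(X + X))) + 0)\{b} + a.((rec X. b.a.((X + 0)\{b} + a.(X + X))) + (rec X. b.a.((X + 0)\{b} + a.(X + X))))) → =a=> s2
  s2 = ((rec X. b.a.((X + 0)\{b} + a.(X + X))) + 0)\{b} + a.((rec X. b.a.((X + 0)\{b} + a.(X + X))) + (rec X. b.a.((X + 0)\{b} + a.(X + X)))) → =a=> s3
  s3 = (rec X. b.a.((X + 0)\{b} + a.(X + X))) + (rec X. b.a.((X + 0)\{b} + a.(X + X))) → =b=> s1
LTS(Q): 4 reachable states
  t0 = rec X. b.a.((X + 0)\{b} + b.(X + X)) → =b=> t1
  t1 = a.(((rec X. b.a.((X + 0)\{b} + b.(X + X))) + 0)\{b} + b.((rec X. b.a.((X + 0)\{b} + b.(X + X))) + (rec X. b.a.((X + 0)\{b} + b.(X + X))))) → =a=> t2
  t2 = ((rec X. b.a.((X + 0)\{b} + b.(X + X))) + 0)\{b} + b.((rec X. b.a.((X + 0)\{b} + b.(X + X))) + (rec X. b.a.((X + 0)\{b} + b.(X + X)))) → =b=> t3
  t3 = (rec X. b.a.((X + 0)\{b} + b.(X + X))) + (rec X. b.a.((X + 0)\{b} + b.(X + X))) → =b=> t1
Trace ⟨baa⟩ through P, begin at {s0}:
  after b @ step 1: {s1}
  after a @ step 2: {s2}
  after a @ step 3: {s3}
  — P admits the full trace.
Trace ⟨baa⟩ through Q, begin at {t0}:
  after b @ step 1: {t1}
  after a @ step 2: {t2}
  after a @ step 3: no successor for Q

baa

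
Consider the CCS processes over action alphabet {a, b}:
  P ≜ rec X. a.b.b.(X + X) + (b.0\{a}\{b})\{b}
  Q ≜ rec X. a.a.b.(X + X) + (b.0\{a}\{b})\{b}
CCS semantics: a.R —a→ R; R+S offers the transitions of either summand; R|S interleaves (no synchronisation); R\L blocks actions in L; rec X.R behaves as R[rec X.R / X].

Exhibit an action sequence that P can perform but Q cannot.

P's transition system — 4 states:
  s0 = rec X. a.b.b.(X + X) + (b.0\{a}\{b})\{b} has moves =a=> s1
  s1 = b.b.((rec X. a.b.b.(X + X) + (b.0\{a}\{b})\{b}) + (rec X. a.b.b.(X + X) + (b.0\{a}\{b})\{b})) has moves =b=> s2
  s2 = b.((rec X. a.b.b.(X + X) + (b.0\{a}\{b})\{b}) + (rec X. a.b.b.(X + X) + (b.0\{a}\{b})\{b})) has moves =b=> s3
  s3 = (rec X. a.b.b.(X + X) + (b.0\{a}\{b})\{b}) + (rec X. a.b.b.(X + X) + (b.0\{a}\{b})\{b}) has moves =a=> s1
Q's transition system — 4 states:
  t0 = rec X. a.a.b.(X + X) + (b.0\{a}\{b})\{b} has moves =a=> t1
  t1 = a.b.((rec X. a.a.b.(X + X) + (b.0\{a}\{b})\{b}) + (rec X. a.a.b.(X + X) + (b.0\{a}\{b})\{b})) has moves =a=> t2
  t2 = b.((rec X. a.a.b.(X + X) + (b.0\{a}\{b})\{b}) + (rec X. a.a.b.(X + X) + (b.0\{a}\{b})\{b})) has moves =b=> t3
  t3 = (rec X. a.a.b.(X + X) + (b.0\{a}\{b})\{b}) + (rec X. a.a.b.(X + X) + (b.0\{a}\{b})\{b}) has moves =a=> t1
Executing ab from P (initial set {s0}):
  after a @ step 1: {s1}
  after b @ step 2: {s2}
  P completes σ.
Executing ab from Q (initial set {t0}):
  after a @ step 1: {t1}
  after b @ step 2: no successor for Q

ab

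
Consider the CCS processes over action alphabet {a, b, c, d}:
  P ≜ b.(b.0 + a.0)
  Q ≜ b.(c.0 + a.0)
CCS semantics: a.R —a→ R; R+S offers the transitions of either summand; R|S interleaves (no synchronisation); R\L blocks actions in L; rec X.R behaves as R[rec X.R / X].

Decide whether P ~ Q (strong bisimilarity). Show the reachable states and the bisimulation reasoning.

not bisimilar

Reachable graph of P (3 states):
  s0 = b.(b.0 + a.0) → ··b··> s1
  s1 = b.0 + a.0 → ··a··> s2, ··b··> s2
  s2 = 0 → (no moves)
Reachable graph of Q (3 states):
  t0 = b.(c.0 + a.0) → ··b··> t1
  t1 = c.0 + a.0 → ··a··> t2, ··c··> t2
  t2 = 0 → (no moves)
Bisimilarity quotient blocks:
  B0 = {s0}
  B1 = {s1}
  B2 = {s2, t2}
  B3 = {t0}
  B4 = {t1}
s0 ∈ B0, t0 ∈ B3 → different blocks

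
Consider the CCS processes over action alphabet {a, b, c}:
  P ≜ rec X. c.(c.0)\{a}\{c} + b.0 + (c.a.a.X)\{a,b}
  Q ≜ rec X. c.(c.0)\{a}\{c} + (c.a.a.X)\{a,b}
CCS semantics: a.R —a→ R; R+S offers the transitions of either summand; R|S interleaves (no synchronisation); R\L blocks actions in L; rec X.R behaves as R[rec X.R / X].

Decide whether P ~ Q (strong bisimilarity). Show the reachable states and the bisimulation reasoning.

NO

Reachable graph of P (4 states):
  s0 = rec X. c.(c.0)\{a}\{c} + b.0 + (c.a.a.X)\{a,b} has moves —b→ s1, —c→ s2, —c→ s3
  s1 = 0 has moves deadlocked
  s2 = (a.a.(rec X. c.(c.0)\{a}\{c} + b.0 + (c.a.a.X)\{a,b}))\{a,b} has moves deadlocked
  s3 = (c.0)\{a}\{c} has moves deadlocked
Reachable graph of Q (3 states):
  t0 = rec X. c.(c.0)\{a}\{c} + (c.a.a.X)\{a,b} has moves —c→ t1, —c→ t2
  t1 = (a.a.(rec X. c.(c.0)\{a}\{c} + (c.a.a.X)\{a,b}))\{a,b} has moves deadlocked
  t2 = (c.0)\{a}\{c} has moves deadlocked
Bisimilarity quotient blocks:
  B0 = {s0}
  B1 = {s1, s2, s3, t1, t2}
  B2 = {t0}
s0 ∈ B0, t0 ∈ B2 → different blocks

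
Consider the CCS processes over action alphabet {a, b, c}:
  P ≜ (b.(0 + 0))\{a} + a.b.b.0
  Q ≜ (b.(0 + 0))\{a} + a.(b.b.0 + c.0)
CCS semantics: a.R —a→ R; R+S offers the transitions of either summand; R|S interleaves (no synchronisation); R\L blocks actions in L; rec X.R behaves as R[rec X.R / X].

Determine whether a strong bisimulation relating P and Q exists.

P's transition system — 5 states:
  u0 = (b.(0 + 0))\{a} + a.b.b.0 → —a→ u1, —b→ u2
  u1 = b.b.0 → —b→ u3
  u2 = (0 + 0)\{a} → ·
  u3 = b.0 → —b→ u4
  u4 = 0 → ·
Q's transition system — 5 states:
  v0 = (b.(0 + 0))\{a} + a.(b.b.0 + c.0) → —a→ v1, —b→ v2
  v1 = b.b.0 + c.0 → —b→ v3, —c→ v4
  v2 = (0 + 0)\{a} → ·
  v3 = b.0 → —b→ v4
  v4 = 0 → ·
Coarsest stable partition (strong bisimilarity classes):
  B0 = {u0}
  B1 = {u1}
  B2 = {u3, v3}
  B3 = {u2, u4, v2, v4}
  B4 = {v0}
  B5 = {v1}
u0 ∈ B0, v0 ∈ B4 → different blocks

P ≁ Q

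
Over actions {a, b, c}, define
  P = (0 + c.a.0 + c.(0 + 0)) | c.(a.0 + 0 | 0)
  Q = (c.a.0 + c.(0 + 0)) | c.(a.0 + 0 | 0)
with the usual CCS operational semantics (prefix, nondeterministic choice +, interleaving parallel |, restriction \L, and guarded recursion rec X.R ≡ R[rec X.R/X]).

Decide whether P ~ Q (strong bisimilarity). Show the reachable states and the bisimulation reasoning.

YES

LTS(P): 12 reachable states
  m0 = (0 + c.a.0 + c.(0 + 0)) | c.(a.0 + 0 | 0) ⊢ —c→ m1, —c→ m2, —c→ m3
  m1 = (0 + 0) | c.(a.0 + 0 | 0) ⊢ —c→ m4
  m2 = (0 + c.a.0 + c.(0 + 0)) | (a.0 + 0 | 0) ⊢ —a→ m5, —c→ m4, —c→ m6
  m3 = a.0 | c.(a.0 + 0 | 0) ⊢ —a→ m7, —c→ m6
  m4 = (0 + 0) | (a.0 + 0 | 0) ⊢ —a→ m8
  m5 = (0 + c.a.0 + c.(0 + 0)) | 0 ⊢ —c→ m8, —c→ m9
  m6 = a.0 | (a.0 + 0 | 0) ⊢ —a→ m10, —a→ m9
  m7 = 0 | c.(a.0 + 0 | 0) ⊢ —c→ m10
  m8 = (0 + 0) | 0 ⊢ stopped
  m9 = a.0 | 0 ⊢ —a→ m11
  m10 = 0 | (a.0 + 0 | 0) ⊢ —a→ m11
  m11 = 0 | 0 ⊢ stopped
LTS(Q): 12 reachable states
  n0 = (c.a.0 + c.(0 + 0)) | c.(a.0 + 0 | 0) ⊢ —c→ n1, —c→ n2, —c→ n3
  n1 = (0 + 0) | c.(a.0 + 0 | 0) ⊢ —c→ n4
  n2 = (c.a.0 + c.(0 + 0)) | (a.0 + 0 | 0) ⊢ —a→ n5, —c→ n4, —c→ n6
  n3 = a.0 | c.(a.0 + 0 | 0) ⊢ —a→ n7, —c→ n6
  n4 = (0 + 0) | (a.0 + 0 | 0) ⊢ —a→ n8
  n5 = (c.a.0 + c.(0 + 0)) | 0 ⊢ —c→ n8, —c→ n9
  n6 = a.0 | (a.0 + 0 | 0) ⊢ —a→ n10, —a→ n9
  n7 = 0 | c.(a.0 + 0 | 0) ⊢ —c→ n10
  n8 = (0 + 0) | 0 ⊢ stopped
  n9 = a.0 | 0 ⊢ —a→ n11
  n10 = 0 | (a.0 + 0 | 0) ⊢ —a→ n11
  n11 = 0 | 0 ⊢ stopped
Coarsest stable partition (strong bisimilarity classes):
  B0 = {m0, n0}
  B1 = {m1, m7, n1, n7}
  B2 = {m10, m4, m9, n10, n4, n9}
  B3 = {m11, m8, n11, n8}
  B4 = {m2, n2}
  B5 = {m6, n6}
  B6 = {m5, n5}
  B7 = {m3, n3}
m0 ∈ B0, n0 ∈ B0 → same block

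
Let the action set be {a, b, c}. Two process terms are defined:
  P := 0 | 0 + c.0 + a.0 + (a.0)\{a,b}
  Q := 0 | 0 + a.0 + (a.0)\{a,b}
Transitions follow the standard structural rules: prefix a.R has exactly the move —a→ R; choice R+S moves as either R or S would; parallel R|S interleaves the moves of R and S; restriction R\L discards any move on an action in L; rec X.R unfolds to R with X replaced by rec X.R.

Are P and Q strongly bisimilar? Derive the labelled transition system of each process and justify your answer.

P's transition system — 2 states:
  u0 = 0 | 0 + c.0 + a.0 + (a.0)\{a,b} ⊢ ··a··> u1, ··c··> u1
  u1 = 0 ⊢ ·
Q's transition system — 2 states:
  v0 = 0 | 0 + a.0 + (a.0)\{a,b} ⊢ ··a··> v1
  v1 = 0 ⊢ ·
Bisimilarity quotient blocks:
  B0 = {u0}
  B1 = {u1, v1}
  B2 = {v0}
u0 ∈ B0, v0 ∈ B2 → different blocks

NO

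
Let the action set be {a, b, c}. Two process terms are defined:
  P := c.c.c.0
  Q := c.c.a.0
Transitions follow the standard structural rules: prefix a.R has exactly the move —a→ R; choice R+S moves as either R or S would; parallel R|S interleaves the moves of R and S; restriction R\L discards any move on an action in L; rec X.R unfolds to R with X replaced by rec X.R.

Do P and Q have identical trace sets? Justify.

traces(P) ≠ traces(Q) — witness ⟨ccc⟩

Reachable graph of P (4 states):
  m0 = c.c.c.0 ⊢ —c→ m1
  m1 = c.c.0 ⊢ —c→ m2
  m2 = c.0 ⊢ —c→ m3
  m3 = 0 ⊢ (no moves)
Reachable graph of Q (4 states):
  n0 = c.c.a.0 ⊢ —c→ n1
  n1 = c.a.0 ⊢ —c→ n2
  n2 = a.0 ⊢ —a→ n3
  n3 = 0 ⊢ (no moves)
Trace ⟨ccc⟩ through P, begin at {m0}:
  after c @ step 1: {m1}
  after c @ step 2: {m2}
  after c @ step 3: {m3}
  ✓ P
Trace ⟨ccc⟩ through Q, begin at {n0}:
  after c @ step 1: {n1}
  after c @ step 2: {n2}
  after c @ step 3: ∅ (Q stuck)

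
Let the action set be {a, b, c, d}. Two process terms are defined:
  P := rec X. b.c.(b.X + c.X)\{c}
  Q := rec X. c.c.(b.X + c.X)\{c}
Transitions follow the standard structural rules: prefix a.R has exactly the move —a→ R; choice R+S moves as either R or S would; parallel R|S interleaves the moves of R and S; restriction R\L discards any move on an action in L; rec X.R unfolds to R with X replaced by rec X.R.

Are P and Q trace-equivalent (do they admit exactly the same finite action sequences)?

NO — witness ⟨b⟩

P's transition system — 5 states:
  p0 = rec X. b.c.(b.X + c.X)\{c} ⊢ -b-> p1
  p1 = c.(b.(rec X. b.c.(b.X + c.X)\{c}) + c.(rec X. b.c.(b.X + c.X)\{c}))\{c} ⊢ -c-> p2
  p2 = (b.(rec X. b.c.(b.X + c.X)\{c}) + c.(rec X. b.c.(b.X + c.X)\{c}))\{c} ⊢ -b-> p3
  p3 = (rec X. b.c.(b.X + c.X)\{c})\{c} ⊢ -b-> p4
  p4 = (c.(b.(rec X. b.c.(b.X + c.X)\{c}) + c.(rec X. b.c.(b.X + c.X)\{c}))\{c})\{c} ⊢ ·
Q's transition system — 4 states:
  q0 = rec X. c.c.(b.X + c.X)\{c} ⊢ -c-> q1
  q1 = c.(b.(rec X. c.c.(b.X + c.X)\{c}) + c.(rec X. c.c.(b.X + c.X)\{c}))\{c} ⊢ -c-> q2
  q2 = (b.(rec X. c.c.(b.X + c.X)\{c}) + c.(rec X. c.c.(b.X + c.X)\{c}))\{c} ⊢ -b-> q3
  q3 = (rec X. c.c.(b.X + c.X)\{c})\{c} ⊢ ·
Run σ = ⟨b⟩ on P: start {p0}
  step 1 (b): {p1}
  ✓ P
Run σ = ⟨b⟩ on Q: start {q0}
  step 1 (b): ∅ (Q stuck)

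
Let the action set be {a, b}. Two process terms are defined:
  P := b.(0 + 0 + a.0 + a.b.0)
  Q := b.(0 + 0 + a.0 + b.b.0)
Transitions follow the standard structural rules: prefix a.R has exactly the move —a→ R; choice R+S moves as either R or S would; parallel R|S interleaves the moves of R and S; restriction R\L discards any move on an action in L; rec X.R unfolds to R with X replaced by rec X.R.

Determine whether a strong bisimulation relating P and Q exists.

P ≁ Q

LTS(P): 4 reachable states
  p0 = b.(0 + 0 + a.0 + a.b.0) has moves --b--▸ p1
  p1 = 0 + 0 + a.0 + a.b.0 has moves --a--▸ p2, --a--▸ p3
  p2 = 0 has moves ·
  p3 = b.0 has moves --b--▸ p2
LTS(Q): 4 reachable states
  q0 = b.(0 + 0 + a.0 + b.b.0) has moves --b--▸ q1
  q1 = 0 + 0 + a.0 + b.b.0 has moves --a--▸ q2, --b--▸ q3
  q2 = 0 has moves ·
  q3 = b.0 has moves --b--▸ q2
Partition-refinement fixed point:
  B0 = {p0}
  B1 = {p1}
  B2 = {p2, q2}
  B3 = {p3, q3}
  B4 = {q0}
  B5 = {q1}
p0 ∈ B0, q0 ∈ B4 → different blocks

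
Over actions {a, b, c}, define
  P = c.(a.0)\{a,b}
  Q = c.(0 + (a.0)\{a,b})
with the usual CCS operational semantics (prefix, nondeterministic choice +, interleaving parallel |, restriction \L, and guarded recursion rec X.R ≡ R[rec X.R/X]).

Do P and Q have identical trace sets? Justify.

YES

LTS(P): 2 reachable states
  m0 = c.(a.0)\{a,b} ⊢ --c--▸ m1
  m1 = (a.0)\{a,b} ⊢ ·
LTS(Q): 2 reachable states
  n0 = c.(0 + (a.0)\{a,b}) ⊢ --c--▸ n1
  n1 = 0 + (a.0)\{a,b} ⊢ ·
Partition-refinement fixed point:
  B0 = {m0, n0}
  B1 = {m1, n1}
m0 ∈ B0, n0 ∈ B0 → same block
Bisimilar ⇒ trace-equivalent.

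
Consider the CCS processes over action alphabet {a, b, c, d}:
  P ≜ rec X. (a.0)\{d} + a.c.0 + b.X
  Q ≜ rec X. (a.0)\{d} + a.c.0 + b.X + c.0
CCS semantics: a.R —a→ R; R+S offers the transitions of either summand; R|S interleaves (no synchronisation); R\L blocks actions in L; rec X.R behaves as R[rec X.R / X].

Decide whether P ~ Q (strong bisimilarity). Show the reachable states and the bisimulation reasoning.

P's transition system — 4 states:
  p0 = rec X. (a.0)\{d} + a.c.0 + b.X | ··a··> p1, ··a··> p2, ··b··> p0
  p1 = 0\{d} | deadlocked
  p2 = c.0 | ··c··> p3
  p3 = 0 | deadlocked
Q's transition system — 4 states:
  q0 = rec X. (a.0)\{d} + a.c.0 + b.X + c.0 | ··a··> q1, ··a··> q2, ··b··> q0, ··c··> q3
  q1 = 0\{d} | deadlocked
  q2 = c.0 | ··c··> q3
  q3 = 0 | deadlocked
Bisimilarity quotient blocks:
  B0 = {p0}
  B1 = {p2, q2}
  B2 = {p1, p3, q1, q3}
  B3 = {q0}
p0 ∈ B0, q0 ∈ B3 → different blocks

not bisimilar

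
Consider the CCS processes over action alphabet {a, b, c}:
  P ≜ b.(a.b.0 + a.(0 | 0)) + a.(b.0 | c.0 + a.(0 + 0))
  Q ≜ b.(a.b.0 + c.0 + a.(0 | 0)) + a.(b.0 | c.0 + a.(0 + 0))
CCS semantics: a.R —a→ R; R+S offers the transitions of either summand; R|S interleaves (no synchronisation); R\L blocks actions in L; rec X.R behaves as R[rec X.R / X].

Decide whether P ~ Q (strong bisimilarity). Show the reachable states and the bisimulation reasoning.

P ≁ Q

Reachable graph of P (9 states):
  s0 = b.(a.b.0 + a.(0 | 0)) + a.(b.0 | c.0 + a.(0 + 0)) :: ··a··> s1, ··b··> s2
  s1 = b.0 | c.0 + a.(0 + 0) :: ··a··> s3, ··b··> s4, ··c··> s5
  s2 = a.b.0 + a.(0 | 0) :: ··a··> s6, ··a··> s7
  s3 = 0 + 0 :: deadlocked
  s4 = 0 | c.0 :: ··c··> s6
  s5 = b.0 | 0 :: ··b··> s6
  s6 = 0 | 0 :: deadlocked
  s7 = b.0 :: ··b··> s8
  s8 = 0 :: deadlocked
Reachable graph of Q (9 states):
  t0 = b.(a.b.0 + c.0 + a.(0 | 0)) + a.(b.0 | c.0 + a.(0 + 0)) :: ··a··> t1, ··b··> t2
  t1 = b.0 | c.0 + a.(0 + 0) :: ··a··> t3, ··b··> t4, ··c··> t5
  t2 = a.b.0 + c.0 + a.(0 | 0) :: ··a··> t6, ··a··> t7, ··c··> t8
  t3 = 0 + 0 :: deadlocked
  t4 = 0 | c.0 :: ··c··> t6
  t5 = b.0 | 0 :: ··b··> t6
  t6 = 0 | 0 :: deadlocked
  t7 = b.0 :: ··b··> t8
  t8 = 0 :: deadlocked
Coarsest stable partition (strong bisimilarity classes):
  B0 = {s0}
  B1 = {s1, t1}
  B2 = {s3, s6, s8, t3, t6, t8}
  B3 = {s4, t4}
  B4 = {s5, s7, t5, t7}
  B5 = {s2}
  B6 = {t0}
  B7 = {t2}
s0 ∈ B0, t0 ∈ B6 → different blocks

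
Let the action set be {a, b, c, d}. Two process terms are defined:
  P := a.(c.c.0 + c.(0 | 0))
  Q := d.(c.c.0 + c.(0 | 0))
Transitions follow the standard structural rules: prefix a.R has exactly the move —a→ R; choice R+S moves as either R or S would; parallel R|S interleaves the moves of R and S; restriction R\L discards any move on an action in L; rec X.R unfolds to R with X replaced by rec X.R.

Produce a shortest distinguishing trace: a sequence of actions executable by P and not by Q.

LTS(P): 5 reachable states
  s0 = a.(c.c.0 + c.(0 | 0)) | -a-> s1
  s1 = c.c.0 + c.(0 | 0) | -c-> s2, -c-> s3
  s2 = 0 | 0 | deadlocked
  s3 = c.0 | -c-> s4
  s4 = 0 | deadlocked
LTS(Q): 5 reachable states
  t0 = d.(c.c.0 + c.(0 | 0)) | -d-> t1
  t1 = c.c.0 + c.(0 | 0) | -c-> t2, -c-> t3
  t2 = 0 | 0 | deadlocked
  t3 = c.0 | -c-> t4
  t4 = 0 | deadlocked
Run σ = ⟨a⟩ on P: start {s0}
  [1] a ⇒ {s1}
  P completes σ.
Run σ = ⟨a⟩ on Q: start {t0}
  [1] a ⇒ ∅ (Q stuck)

a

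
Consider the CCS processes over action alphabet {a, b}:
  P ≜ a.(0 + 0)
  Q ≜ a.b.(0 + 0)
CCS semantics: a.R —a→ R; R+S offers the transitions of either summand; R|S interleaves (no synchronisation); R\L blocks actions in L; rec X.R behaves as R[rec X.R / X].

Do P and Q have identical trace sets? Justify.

trace-distinct — witness ⟨ab⟩

LTS(P): 2 reachable states
  p0 = a.(0 + 0) | =a=> p1
  p1 = 0 + 0 | deadlocked
LTS(Q): 3 reachable states
  q0 = a.b.(0 + 0) | =a=> q1
  q1 = b.(0 + 0) | =b=> q2
  q2 = 0 + 0 | deadlocked
Executing ab from Q (initial set {q0}):
  after a @ step 1: {q1}
  after b @ step 2: {q2}
  Q completes σ.
Executing ab from P (initial set {p0}):
  after a @ step 1: {p1}
  after b @ step 2: no successor for P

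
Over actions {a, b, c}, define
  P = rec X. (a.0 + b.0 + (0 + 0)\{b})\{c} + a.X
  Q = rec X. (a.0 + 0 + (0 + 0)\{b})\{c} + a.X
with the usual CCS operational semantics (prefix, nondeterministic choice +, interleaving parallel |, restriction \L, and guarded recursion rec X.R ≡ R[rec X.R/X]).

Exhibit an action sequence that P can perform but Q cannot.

b

LTS(P): 2 reachable states
  m0 = rec X. (a.0 + b.0 + (0 + 0)\{b})\{c} + a.X has moves ··a··> m0, ··a··> m1, ··b··> m1
  m1 = 0\{c} has moves deadlocked
LTS(Q): 2 reachable states
  n0 = rec X. (a.0 + 0 + (0 + 0)\{b})\{c} + a.X has moves ··a··> n0, ··a··> n1
  n1 = 0\{c} has moves deadlocked
Executing b from P (initial set {m0}):
  [1] b ⇒ {m1}
  — P admits the full trace.
Executing b from Q (initial set {n0}):
  [1] b ⇒ ∅  — Q cannot continue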